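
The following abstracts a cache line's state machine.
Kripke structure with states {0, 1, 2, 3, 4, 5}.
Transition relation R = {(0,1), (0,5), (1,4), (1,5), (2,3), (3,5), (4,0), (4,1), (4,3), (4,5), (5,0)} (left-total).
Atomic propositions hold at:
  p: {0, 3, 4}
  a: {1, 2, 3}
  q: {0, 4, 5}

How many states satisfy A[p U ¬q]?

Sat(¬q) = {1, 2, 3}
A[p U ¬q]: least fixpoint, start Z0 = Sat(¬q) = {1, 2, 3}, add states in Sat(p) with every successor in Z. Already a fixed point.
Sat(A[p U ¬q]) = {1, 2, 3}
|Sat(A[p U ¬q])| = |{1, 2, 3}| = 3.

3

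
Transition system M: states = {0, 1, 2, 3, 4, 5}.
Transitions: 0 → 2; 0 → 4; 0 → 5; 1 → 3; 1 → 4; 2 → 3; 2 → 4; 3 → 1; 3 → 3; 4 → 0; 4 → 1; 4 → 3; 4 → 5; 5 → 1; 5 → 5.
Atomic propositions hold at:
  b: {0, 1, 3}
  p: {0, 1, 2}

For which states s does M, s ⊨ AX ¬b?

Sat(¬b) = {2, 4, 5}
Sat(AX ¬b) = {s : every successor in {2, 4, 5}} = {0}

{0}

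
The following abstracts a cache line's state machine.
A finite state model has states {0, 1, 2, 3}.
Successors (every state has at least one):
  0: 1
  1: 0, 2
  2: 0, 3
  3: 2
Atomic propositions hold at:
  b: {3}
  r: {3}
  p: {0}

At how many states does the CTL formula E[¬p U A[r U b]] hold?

Sat(¬p) = {1, 2, 3}
A[r U b]: least fixpoint, start Z0 = Sat(b) = {3}, add states in Sat(r) with every successor in Z. Already a fixed point.
Sat(A[r U b]) = {3}
E[¬p U A[r U b]]: least fixpoint, start Z0 = Sat(A[r U b]) = {3}, add states in Sat(¬p) with some successor in Z. Z1 = {2, 3}; Z2 = {1, 2, 3}; fixed.
Sat(E[¬p U A[r U b]]) = {1, 2, 3}
|Sat(E[¬p U A[r U b]])| = |{1, 2, 3}| = 3.

3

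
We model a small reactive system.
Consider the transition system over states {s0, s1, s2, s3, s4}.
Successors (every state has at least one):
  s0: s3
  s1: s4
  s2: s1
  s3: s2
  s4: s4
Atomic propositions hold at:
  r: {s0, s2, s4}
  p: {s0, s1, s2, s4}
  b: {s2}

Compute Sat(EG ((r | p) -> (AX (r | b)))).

{s1, s4}

Sat(r | p) = {s0, s1, s2, s4}
Sat(r | b) = {s0, s2, s4}
Sat(AX (r | b)) = {s : every successor in {s0, s2, s4}} = {s1, s3, s4}
Sat((r | p) -> (AX (r | b))) = {s1, s3, s4}
EG ((r | p) -> (AX (r | b))): greatest fixpoint, start Z0 = {s1, s3, s4}, keep only states in Sat with some successor in Z. Z1 = {s1, s4}; fixed.
Sat(EG ((r | p) -> (AX (r | b)))) = {s1, s4}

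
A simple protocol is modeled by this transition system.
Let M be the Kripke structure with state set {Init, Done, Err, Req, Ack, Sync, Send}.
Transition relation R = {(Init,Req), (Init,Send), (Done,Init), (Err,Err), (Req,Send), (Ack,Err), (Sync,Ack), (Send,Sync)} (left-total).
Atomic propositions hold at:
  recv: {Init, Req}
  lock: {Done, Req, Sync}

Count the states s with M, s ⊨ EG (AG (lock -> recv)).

2

Sat(lock -> recv) = {Init, Err, Req, Ack, Send}
AG (lock -> recv): greatest fixpoint, start Z0 = {Init, Err, Req, Ack, Send}, keep only states in Sat with every successor in Z. Z1 = {Init, Err, Req, Ack}; Z2 = {Err, Ack}; fixed.
Sat(AG (lock -> recv)) = {Err, Ack}
EG (AG (lock -> recv)): greatest fixpoint, start Z0 = {Err, Ack}, keep only states in Sat with some successor in Z. Already a fixed point.
Sat(EG (AG (lock -> recv))) = {Err, Ack}
|Sat(EG (AG (lock -> recv)))| = |{Err, Ack}| = 2.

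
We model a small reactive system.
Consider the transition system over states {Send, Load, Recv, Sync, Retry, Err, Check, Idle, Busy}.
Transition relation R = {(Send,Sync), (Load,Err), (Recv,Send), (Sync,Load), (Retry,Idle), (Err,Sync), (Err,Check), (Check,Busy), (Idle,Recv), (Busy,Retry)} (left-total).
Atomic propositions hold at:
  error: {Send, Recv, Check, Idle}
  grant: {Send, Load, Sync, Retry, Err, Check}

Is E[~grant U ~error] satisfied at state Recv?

No

Sat(~grant) = {Recv, Idle, Busy}
Sat(~error) = {Load, Sync, Retry, Err, Busy}
E[~grant U ~error]: least fixpoint, start Z0 = Sat(~error) = {Load, Sync, Retry, Err, Busy}, add states in Sat(~grant) with some successor in Z. Already a fixed point.
Sat(E[~grant U ~error]) = {Load, Sync, Retry, Err, Busy}
Recv ∉ Sat(E[~grant U ~error]) = {Load, Sync, Retry, Err, Busy}, so the formula does not hold at Recv.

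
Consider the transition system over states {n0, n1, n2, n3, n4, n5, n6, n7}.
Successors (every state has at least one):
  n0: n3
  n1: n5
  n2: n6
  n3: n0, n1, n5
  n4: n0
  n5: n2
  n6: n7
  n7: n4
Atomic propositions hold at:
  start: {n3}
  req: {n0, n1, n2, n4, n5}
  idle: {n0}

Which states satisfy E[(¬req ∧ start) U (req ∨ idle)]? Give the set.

Sat(¬req) = {n3, n6, n7}
Sat(¬req ∧ start) = {n3}
Sat(req ∨ idle) = {n0, n1, n2, n4, n5}
E[(¬req ∧ start) U (req ∨ idle)]: least fixpoint, start Z0 = Sat((req ∨ idle)) = {n0, n1, n2, n4, n5}, add states in Sat(¬req ∧ start) with some successor in Z. Z1 = {n0, n1, n2, n3, n4, n5}; fixed.
Sat(E[(¬req ∧ start) U (req ∨ idle)]) = {n0, n1, n2, n3, n4, n5}

{n0, n1, n2, n3, n4, n5}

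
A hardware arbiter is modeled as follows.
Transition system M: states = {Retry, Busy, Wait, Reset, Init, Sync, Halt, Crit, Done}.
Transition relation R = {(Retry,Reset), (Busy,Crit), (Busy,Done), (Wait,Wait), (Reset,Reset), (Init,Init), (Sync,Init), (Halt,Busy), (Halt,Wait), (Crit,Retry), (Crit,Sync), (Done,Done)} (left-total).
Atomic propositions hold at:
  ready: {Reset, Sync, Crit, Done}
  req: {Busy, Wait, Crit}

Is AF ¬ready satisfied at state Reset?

No

Sat(¬ready) = {Retry, Busy, Wait, Init, Halt}
AF ¬ready: least fixpoint, start Z0 = {Retry, Busy, Wait, Init, Halt}, add states with every successor in Z. Z1 = {Retry, Busy, Wait, Init, Sync, Halt}; Z2 = {Retry, Busy, Wait, Init, Sync, Halt, Crit}; fixed.
Sat(AF ¬ready) = {Retry, Busy, Wait, Init, Sync, Halt, Crit}
Reset ∉ Sat(AF ¬ready) = {Retry, Busy, Wait, Init, Sync, Halt, Crit}, so the formula does not hold at Reset.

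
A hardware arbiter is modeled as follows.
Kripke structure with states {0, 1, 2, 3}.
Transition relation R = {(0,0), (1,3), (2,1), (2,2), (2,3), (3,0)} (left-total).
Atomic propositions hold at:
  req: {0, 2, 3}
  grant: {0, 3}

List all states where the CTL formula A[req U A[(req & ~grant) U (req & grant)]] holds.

Sat(~grant) = {1, 2}
Sat(req & ~grant) = {2}
Sat(req & grant) = {0, 3}
A[(req & ~grant) U (req & grant)]: least fixpoint, start Z0 = Sat((req & grant)) = {0, 3}, add states in Sat(req & ~grant) with every successor in Z. Already a fixed point.
Sat(A[(req & ~grant) U (req & grant)]) = {0, 3}
A[req U A[(req & ~grant) U (req & grant)]]: least fixpoint, start Z0 = Sat(A[(req & ~grant) U (req & grant)]) = {0, 3}, add states in Sat(req) with every successor in Z. Already a fixed point.
Sat(A[req U A[(req & ~grant) U (req & grant)]]) = {0, 3}

{0, 3}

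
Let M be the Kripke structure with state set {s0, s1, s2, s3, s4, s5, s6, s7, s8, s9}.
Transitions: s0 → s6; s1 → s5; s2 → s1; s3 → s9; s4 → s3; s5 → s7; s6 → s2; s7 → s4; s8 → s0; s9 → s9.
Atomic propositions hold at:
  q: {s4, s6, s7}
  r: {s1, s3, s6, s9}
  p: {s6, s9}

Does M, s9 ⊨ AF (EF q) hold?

No

EF q: least fixpoint, start Z0 = {s4, s6, s7}, add states with some successor in Z. Z1 = {s0, s4, s5, s6, s7}; Z2 = {s0, s1, s4, s5, s6, s7, s8}; Z3 = {s0, s1, s2, s4, s5, s6, s7, s8}; fixed.
Sat(EF q) = {s0, s1, s2, s4, s5, s6, s7, s8}
AF (EF q): least fixpoint, start Z0 = {s0, s1, s2, s4, s5, s6, s7, s8}, add states with every successor in Z. Already a fixed point.
Sat(AF (EF q)) = {s0, s1, s2, s4, s5, s6, s7, s8}
s9 ∉ Sat(AF (EF q)) = {s0, s1, s2, s4, s5, s6, s7, s8}, so the formula does not hold at s9.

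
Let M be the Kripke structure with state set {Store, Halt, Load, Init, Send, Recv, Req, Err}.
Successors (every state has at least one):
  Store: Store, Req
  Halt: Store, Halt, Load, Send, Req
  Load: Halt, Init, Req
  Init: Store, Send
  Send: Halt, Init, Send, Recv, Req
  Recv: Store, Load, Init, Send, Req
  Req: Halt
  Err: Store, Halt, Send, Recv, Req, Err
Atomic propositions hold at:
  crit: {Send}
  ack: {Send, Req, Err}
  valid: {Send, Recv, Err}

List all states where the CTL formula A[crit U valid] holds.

A[crit U valid]: least fixpoint, start Z0 = Sat(valid) = {Send, Recv, Err}, add states in Sat(crit) with every successor in Z. Already a fixed point.
Sat(A[crit U valid]) = {Send, Recv, Err}

{Send, Recv, Err}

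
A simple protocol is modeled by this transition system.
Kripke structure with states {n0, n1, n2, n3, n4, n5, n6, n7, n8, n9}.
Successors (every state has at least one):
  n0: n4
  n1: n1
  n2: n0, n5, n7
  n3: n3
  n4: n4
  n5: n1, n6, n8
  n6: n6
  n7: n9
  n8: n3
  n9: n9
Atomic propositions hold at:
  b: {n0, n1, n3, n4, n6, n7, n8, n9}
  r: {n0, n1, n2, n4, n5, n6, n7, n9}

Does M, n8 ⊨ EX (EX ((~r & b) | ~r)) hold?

Yes

Sat(~r) = {n3, n8}
Sat(~r & b) = {n3, n8}
Sat((~r & b) | ~r) = {n3, n8}
Sat(EX ((~r & b) | ~r)) = {s : some successor in {n3, n8}} = {n3, n5, n8}
Sat(EX (EX ((~r & b) | ~r))) = {s : some successor in {n3, n5, n8}} = {n2, n3, n5, n8}
n8 ∈ Sat(EX (EX ((~r & b) | ~r))) = {n2, n3, n5, n8}, so the formula holds at n8.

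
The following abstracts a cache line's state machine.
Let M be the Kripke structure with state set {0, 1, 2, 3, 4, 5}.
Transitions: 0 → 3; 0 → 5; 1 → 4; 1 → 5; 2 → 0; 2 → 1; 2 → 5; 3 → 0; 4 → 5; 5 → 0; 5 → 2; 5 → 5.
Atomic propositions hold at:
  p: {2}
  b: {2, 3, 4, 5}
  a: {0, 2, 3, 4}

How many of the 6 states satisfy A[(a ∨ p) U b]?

Sat(a ∨ p) = {0, 2, 3, 4}
A[(a ∨ p) U b]: least fixpoint, start Z0 = Sat(b) = {2, 3, 4, 5}, add states in Sat(a ∨ p) with every successor in Z. Z1 = {0, 2, 3, 4, 5}; fixed.
Sat(A[(a ∨ p) U b]) = {0, 2, 3, 4, 5}
|Sat(A[(a ∨ p) U b])| = |{0, 2, 3, 4, 5}| = 5.

5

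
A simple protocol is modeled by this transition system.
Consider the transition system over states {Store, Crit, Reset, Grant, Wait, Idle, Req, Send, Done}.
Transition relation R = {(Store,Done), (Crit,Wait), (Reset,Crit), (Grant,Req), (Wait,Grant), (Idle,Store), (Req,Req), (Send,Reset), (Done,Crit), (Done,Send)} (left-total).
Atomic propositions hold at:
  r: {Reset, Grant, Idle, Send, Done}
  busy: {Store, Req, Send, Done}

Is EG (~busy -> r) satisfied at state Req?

Yes

Sat(~busy) = {Crit, Reset, Grant, Wait, Idle}
Sat(~busy -> r) = {Store, Reset, Grant, Idle, Req, Send, Done}
EG (~busy -> r): greatest fixpoint, start Z0 = {Store, Reset, Grant, Idle, Req, Send, Done}, keep only states in Sat with some successor in Z. Z1 = {Store, Grant, Idle, Req, Send, Done}; Z2 = {Store, Grant, Idle, Req, Done}; Z3 = {Store, Grant, Idle, Req}; Z4 = {Grant, Idle, Req}; Z5 = {Grant, Req}; fixed.
Sat(EG (~busy -> r)) = {Grant, Req}
Req ∈ Sat(EG (~busy -> r)) = {Grant, Req}, so the formula holds at Req.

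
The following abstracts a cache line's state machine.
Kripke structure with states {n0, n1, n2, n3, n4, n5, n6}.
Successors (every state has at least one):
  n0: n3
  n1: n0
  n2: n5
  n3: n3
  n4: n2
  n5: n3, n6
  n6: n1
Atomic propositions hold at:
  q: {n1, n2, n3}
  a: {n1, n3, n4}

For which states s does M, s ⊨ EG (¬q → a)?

{n3}

Sat(¬q) = {n0, n4, n5, n6}
Sat(¬q → a) = {n1, n2, n3, n4}
EG (¬q → a): greatest fixpoint, start Z0 = {n1, n2, n3, n4}, keep only states in Sat with some successor in Z. Z1 = {n3, n4}; Z2 = {n3}; fixed.
Sat(EG (¬q → a)) = {n3}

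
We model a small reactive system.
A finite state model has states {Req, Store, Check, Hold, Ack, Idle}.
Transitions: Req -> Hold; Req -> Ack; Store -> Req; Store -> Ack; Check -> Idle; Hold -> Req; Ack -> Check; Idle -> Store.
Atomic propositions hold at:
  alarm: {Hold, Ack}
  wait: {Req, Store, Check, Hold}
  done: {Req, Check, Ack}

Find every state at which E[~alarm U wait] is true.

Sat(~alarm) = {Req, Store, Check, Idle}
E[~alarm U wait]: least fixpoint, start Z0 = Sat(wait) = {Req, Store, Check, Hold}, add states in Sat(~alarm) with some successor in Z. Z1 = {Req, Store, Check, Hold, Idle}; fixed.
Sat(E[~alarm U wait]) = {Req, Store, Check, Hold, Idle}

{Req, Store, Check, Hold, Idle}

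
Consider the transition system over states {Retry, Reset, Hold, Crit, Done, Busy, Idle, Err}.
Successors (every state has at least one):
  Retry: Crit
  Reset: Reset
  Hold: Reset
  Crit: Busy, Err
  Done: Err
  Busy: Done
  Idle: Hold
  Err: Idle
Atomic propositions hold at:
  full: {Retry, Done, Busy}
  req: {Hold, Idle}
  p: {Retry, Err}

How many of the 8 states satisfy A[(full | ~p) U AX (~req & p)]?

Sat(~p) = {Reset, Hold, Crit, Done, Busy, Idle}
Sat(full | ~p) = {Retry, Reset, Hold, Crit, Done, Busy, Idle}
Sat(~req) = {Retry, Reset, Crit, Done, Busy, Err}
Sat(~req & p) = {Retry, Err}
Sat(AX (~req & p)) = {s : every successor in {Retry, Err}} = {Done}
A[(full | ~p) U AX (~req & p)]: least fixpoint, start Z0 = Sat(AX (~req & p)) = {Done}, add states in Sat(full | ~p) with every successor in Z. Z1 = {Done, Busy}; fixed.
Sat(A[(full | ~p) U AX (~req & p)]) = {Done, Busy}
|Sat(A[(full | ~p) U AX (~req & p)])| = |{Done, Busy}| = 2.

2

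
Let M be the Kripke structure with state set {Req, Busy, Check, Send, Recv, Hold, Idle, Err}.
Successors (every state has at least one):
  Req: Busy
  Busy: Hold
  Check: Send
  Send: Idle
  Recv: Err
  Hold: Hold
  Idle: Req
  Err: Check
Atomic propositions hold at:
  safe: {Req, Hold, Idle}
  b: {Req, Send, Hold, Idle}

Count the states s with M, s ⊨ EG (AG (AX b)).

Sat(AX b) = {s : every successor in {Req, Send, Hold, Idle}} = {Busy, Check, Send, Hold, Idle}
AG (AX b): greatest fixpoint, start Z0 = {Busy, Check, Send, Hold, Idle}, keep only states in Sat with every successor in Z. Z1 = {Busy, Check, Send, Hold}; Z2 = {Busy, Check, Hold}; Z3 = {Busy, Hold}; fixed.
Sat(AG (AX b)) = {Busy, Hold}
EG (AG (AX b)): greatest fixpoint, start Z0 = {Busy, Hold}, keep only states in Sat with some successor in Z. Already a fixed point.
Sat(EG (AG (AX b))) = {Busy, Hold}
|Sat(EG (AG (AX b)))| = |{Busy, Hold}| = 2.

2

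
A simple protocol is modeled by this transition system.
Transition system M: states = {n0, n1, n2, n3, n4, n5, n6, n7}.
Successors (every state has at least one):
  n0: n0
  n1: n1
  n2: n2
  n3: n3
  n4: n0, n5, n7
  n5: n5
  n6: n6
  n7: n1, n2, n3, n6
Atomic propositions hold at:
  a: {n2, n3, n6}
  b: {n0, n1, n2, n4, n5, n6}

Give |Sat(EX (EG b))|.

EG b: greatest fixpoint, start Z0 = {n0, n1, n2, n4, n5, n6}, keep only states in Sat with some successor in Z. Already a fixed point.
Sat(EG b) = {n0, n1, n2, n4, n5, n6}
Sat(EX (EG b)) = {s : some successor in {n0, n1, n2, n4, n5, n6}} = {n0, n1, n2, n4, n5, n6, n7}
|Sat(EX (EG b))| = |{n0, n1, n2, n4, n5, n6, n7}| = 7.

7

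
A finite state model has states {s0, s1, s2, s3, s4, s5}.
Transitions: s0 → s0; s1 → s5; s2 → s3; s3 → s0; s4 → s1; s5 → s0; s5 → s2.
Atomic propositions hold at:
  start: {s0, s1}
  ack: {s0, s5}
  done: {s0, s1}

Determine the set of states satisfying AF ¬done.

Sat(¬done) = {s2, s3, s4, s5}
AF ¬done: least fixpoint, start Z0 = {s2, s3, s4, s5}, add states with every successor in Z. Z1 = {s1, s2, s3, s4, s5}; fixed.
Sat(AF ¬done) = {s1, s2, s3, s4, s5}

{s1, s2, s3, s4, s5}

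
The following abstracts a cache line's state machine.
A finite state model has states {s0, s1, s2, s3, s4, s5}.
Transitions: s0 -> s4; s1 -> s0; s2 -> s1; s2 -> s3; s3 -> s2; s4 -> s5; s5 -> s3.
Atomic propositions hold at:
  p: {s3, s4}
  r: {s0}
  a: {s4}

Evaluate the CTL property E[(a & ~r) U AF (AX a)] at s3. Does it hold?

Sat(~r) = {s1, s2, s3, s4, s5}
Sat(a & ~r) = {s4}
Sat(AX a) = {s : every successor in {s4}} = {s0}
AF (AX a): least fixpoint, start Z0 = {s0}, add states with every successor in Z. Z1 = {s0, s1}; fixed.
Sat(AF (AX a)) = {s0, s1}
E[(a & ~r) U AF (AX a)]: least fixpoint, start Z0 = Sat(AF (AX a)) = {s0, s1}, add states in Sat(a & ~r) with some successor in Z. Already a fixed point.
Sat(E[(a & ~r) U AF (AX a)]) = {s0, s1}
s3 ∉ Sat(E[(a & ~r) U AF (AX a)]) = {s0, s1}, so the formula does not hold at s3.

No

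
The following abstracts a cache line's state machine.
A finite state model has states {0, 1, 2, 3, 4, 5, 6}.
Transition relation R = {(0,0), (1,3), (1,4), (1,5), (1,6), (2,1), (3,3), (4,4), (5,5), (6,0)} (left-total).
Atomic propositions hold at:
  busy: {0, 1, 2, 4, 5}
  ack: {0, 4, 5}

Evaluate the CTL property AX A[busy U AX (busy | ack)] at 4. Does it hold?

Sat(busy | ack) = {0, 1, 2, 4, 5}
Sat(AX (busy | ack)) = {s : every successor in {0, 1, 2, 4, 5}} = {0, 2, 4, 5, 6}
A[busy U AX (busy | ack)]: least fixpoint, start Z0 = Sat(AX (busy | ack)) = {0, 2, 4, 5, 6}, add states in Sat(busy) with every successor in Z. Already a fixed point.
Sat(A[busy U AX (busy | ack)]) = {0, 2, 4, 5, 6}
Sat(AX A[busy U AX (busy | ack)]) = {s : every successor in {0, 2, 4, 5, 6}} = {0, 4, 5, 6}
4 ∈ Sat(AX A[busy U AX (busy | ack)]) = {0, 4, 5, 6}, so the formula holds at 4.

Yes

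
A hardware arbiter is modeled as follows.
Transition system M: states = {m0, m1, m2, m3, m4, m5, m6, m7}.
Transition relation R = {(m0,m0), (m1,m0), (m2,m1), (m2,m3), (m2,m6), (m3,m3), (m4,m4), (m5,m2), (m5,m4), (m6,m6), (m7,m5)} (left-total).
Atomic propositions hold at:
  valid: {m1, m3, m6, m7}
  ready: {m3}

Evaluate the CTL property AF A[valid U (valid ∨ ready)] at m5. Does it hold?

Sat(valid ∨ ready) = {m1, m3, m6, m7}
A[valid U (valid ∨ ready)]: least fixpoint, start Z0 = Sat((valid ∨ ready)) = {m1, m3, m6, m7}, add states in Sat(valid) with every successor in Z. Already a fixed point.
Sat(A[valid U (valid ∨ ready)]) = {m1, m3, m6, m7}
AF A[valid U (valid ∨ ready)]: least fixpoint, start Z0 = {m1, m3, m6, m7}, add states with every successor in Z. Z1 = {m1, m2, m3, m6, m7}; fixed.
Sat(AF A[valid U (valid ∨ ready)]) = {m1, m2, m3, m6, m7}
m5 ∉ Sat(AF A[valid U (valid ∨ ready)]) = {m1, m2, m3, m6, m7}, so the formula does not hold at m5.

No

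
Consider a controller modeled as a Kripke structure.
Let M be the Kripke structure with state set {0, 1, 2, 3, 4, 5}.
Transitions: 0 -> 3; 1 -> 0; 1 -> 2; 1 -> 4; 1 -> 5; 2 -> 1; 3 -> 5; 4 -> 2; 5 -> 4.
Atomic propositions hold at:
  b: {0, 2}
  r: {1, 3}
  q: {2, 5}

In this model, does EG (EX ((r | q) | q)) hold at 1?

Yes

Sat(r | q) = {1, 2, 3, 5}
Sat((r | q) | q) = {1, 2, 3, 5}
Sat(EX ((r | q) | q)) = {s : some successor in {1, 2, 3, 5}} = {0, 1, 2, 3, 4}
EG (EX ((r | q) | q)): greatest fixpoint, start Z0 = {0, 1, 2, 3, 4}, keep only states in Sat with some successor in Z. Z1 = {0, 1, 2, 4}; Z2 = {1, 2, 4}; fixed.
Sat(EG (EX ((r | q) | q))) = {1, 2, 4}
1 ∈ Sat(EG (EX ((r | q) | q))) = {1, 2, 4}, so the formula holds at 1.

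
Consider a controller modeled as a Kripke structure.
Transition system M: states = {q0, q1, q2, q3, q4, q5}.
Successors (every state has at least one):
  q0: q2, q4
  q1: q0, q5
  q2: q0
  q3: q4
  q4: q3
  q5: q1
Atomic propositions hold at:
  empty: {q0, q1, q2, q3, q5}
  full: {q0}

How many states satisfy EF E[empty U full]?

4

E[empty U full]: least fixpoint, start Z0 = Sat(full) = {q0}, add states in Sat(empty) with some successor in Z. Z1 = {q0, q1, q2}; Z2 = {q0, q1, q2, q5}; fixed.
Sat(E[empty U full]) = {q0, q1, q2, q5}
EF E[empty U full]: least fixpoint, start Z0 = {q0, q1, q2, q5}, add states with some successor in Z. Already a fixed point.
Sat(EF E[empty U full]) = {q0, q1, q2, q5}
|Sat(EF E[empty U full])| = |{q0, q1, q2, q5}| = 4.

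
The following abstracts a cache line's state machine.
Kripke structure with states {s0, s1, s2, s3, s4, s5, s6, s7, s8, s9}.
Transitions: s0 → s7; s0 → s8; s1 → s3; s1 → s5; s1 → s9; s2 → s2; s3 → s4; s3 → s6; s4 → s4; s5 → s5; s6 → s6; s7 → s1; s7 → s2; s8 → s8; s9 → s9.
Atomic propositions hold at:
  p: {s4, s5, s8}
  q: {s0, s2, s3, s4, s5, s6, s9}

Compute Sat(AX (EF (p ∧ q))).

Sat(p ∧ q) = {s4, s5}
EF (p ∧ q): least fixpoint, start Z0 = {s4, s5}, add states with some successor in Z. Z1 = {s1, s3, s4, s5}; Z2 = {s1, s3, s4, s5, s7}; Z3 = {s0, s1, s3, s4, s5, s7}; fixed.
Sat(EF (p ∧ q)) = {s0, s1, s3, s4, s5, s7}
Sat(AX (EF (p ∧ q))) = {s : every successor in {s0, s1, s3, s4, s5, s7}} = {s4, s5}

{s4, s5}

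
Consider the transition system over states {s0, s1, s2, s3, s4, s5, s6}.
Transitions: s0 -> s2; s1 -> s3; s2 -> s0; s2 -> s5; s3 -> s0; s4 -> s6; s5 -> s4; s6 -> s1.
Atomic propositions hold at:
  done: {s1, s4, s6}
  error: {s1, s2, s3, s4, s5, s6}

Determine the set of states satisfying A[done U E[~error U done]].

Sat(~error) = {s0}
E[~error U done]: least fixpoint, start Z0 = Sat(done) = {s1, s4, s6}, add states in Sat(~error) with some successor in Z. Already a fixed point.
Sat(E[~error U done]) = {s1, s4, s6}
A[done U E[~error U done]]: least fixpoint, start Z0 = Sat(E[~error U done]) = {s1, s4, s6}, add states in Sat(done) with every successor in Z. Already a fixed point.
Sat(A[done U E[~error U done]]) = {s1, s4, s6}

{s1, s4, s6}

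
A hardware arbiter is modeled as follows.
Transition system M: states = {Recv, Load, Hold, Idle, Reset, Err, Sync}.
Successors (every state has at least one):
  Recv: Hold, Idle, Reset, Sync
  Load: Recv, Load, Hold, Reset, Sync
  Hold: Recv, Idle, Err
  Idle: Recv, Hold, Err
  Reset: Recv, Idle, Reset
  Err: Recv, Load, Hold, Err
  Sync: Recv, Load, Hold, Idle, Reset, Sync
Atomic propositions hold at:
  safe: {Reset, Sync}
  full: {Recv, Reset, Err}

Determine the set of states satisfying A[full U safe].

A[full U safe]: least fixpoint, start Z0 = Sat(safe) = {Reset, Sync}, add states in Sat(full) with every successor in Z. Already a fixed point.
Sat(A[full U safe]) = {Reset, Sync}

{Reset, Sync}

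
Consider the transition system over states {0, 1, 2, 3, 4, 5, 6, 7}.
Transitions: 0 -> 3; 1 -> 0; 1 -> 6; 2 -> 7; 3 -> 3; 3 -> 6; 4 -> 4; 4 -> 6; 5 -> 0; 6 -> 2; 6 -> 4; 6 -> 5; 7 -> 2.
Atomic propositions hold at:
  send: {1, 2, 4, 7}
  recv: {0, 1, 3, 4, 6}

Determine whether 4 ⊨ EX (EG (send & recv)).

Sat(send & recv) = {1, 4}
EG (send & recv): greatest fixpoint, start Z0 = {1, 4}, keep only states in Sat with some successor in Z. Z1 = {4}; fixed.
Sat(EG (send & recv)) = {4}
Sat(EX (EG (send & recv))) = {s : some successor in {4}} = {4, 6}
4 ∈ Sat(EX (EG (send & recv))) = {4, 6}, so the formula holds at 4.

Yes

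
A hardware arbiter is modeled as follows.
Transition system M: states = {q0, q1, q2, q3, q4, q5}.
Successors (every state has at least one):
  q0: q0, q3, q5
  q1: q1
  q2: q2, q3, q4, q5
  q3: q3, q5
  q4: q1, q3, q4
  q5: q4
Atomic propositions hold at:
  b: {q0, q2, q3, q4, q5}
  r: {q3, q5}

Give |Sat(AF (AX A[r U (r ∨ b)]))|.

Sat(r ∨ b) = {q0, q2, q3, q4, q5}
A[r U (r ∨ b)]: least fixpoint, start Z0 = Sat((r ∨ b)) = {q0, q2, q3, q4, q5}, add states in Sat(r) with every successor in Z. Already a fixed point.
Sat(A[r U (r ∨ b)]) = {q0, q2, q3, q4, q5}
Sat(AX A[r U (r ∨ b)]) = {s : every successor in {q0, q2, q3, q4, q5}} = {q0, q2, q3, q5}
AF (AX A[r U (r ∨ b)]): least fixpoint, start Z0 = {q0, q2, q3, q5}, add states with every successor in Z. Already a fixed point.
Sat(AF (AX A[r U (r ∨ b)])) = {q0, q2, q3, q5}
|Sat(AF (AX A[r U (r ∨ b)]))| = |{q0, q2, q3, q5}| = 4.

4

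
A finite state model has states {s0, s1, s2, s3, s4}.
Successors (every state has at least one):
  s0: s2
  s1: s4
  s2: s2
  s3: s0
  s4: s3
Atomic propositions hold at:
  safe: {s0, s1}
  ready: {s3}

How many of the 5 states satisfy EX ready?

1

Sat(EX ready) = {s : some successor in {s3}} = {s4}
|Sat(EX ready)| = |{s4}| = 1.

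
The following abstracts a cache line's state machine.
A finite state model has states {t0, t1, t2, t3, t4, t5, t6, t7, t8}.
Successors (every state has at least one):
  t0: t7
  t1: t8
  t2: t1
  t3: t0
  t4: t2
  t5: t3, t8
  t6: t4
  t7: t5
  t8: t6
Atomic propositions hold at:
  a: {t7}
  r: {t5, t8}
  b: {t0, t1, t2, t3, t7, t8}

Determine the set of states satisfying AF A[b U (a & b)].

{t0, t3, t7}

Sat(a & b) = {t7}
A[b U (a & b)]: least fixpoint, start Z0 = Sat((a & b)) = {t7}, add states in Sat(b) with every successor in Z. Z1 = {t0, t7}; Z2 = {t0, t3, t7}; fixed.
Sat(A[b U (a & b)]) = {t0, t3, t7}
AF A[b U (a & b)]: least fixpoint, start Z0 = {t0, t3, t7}, add states with every successor in Z. Already a fixed point.
Sat(AF A[b U (a & b)]) = {t0, t3, t7}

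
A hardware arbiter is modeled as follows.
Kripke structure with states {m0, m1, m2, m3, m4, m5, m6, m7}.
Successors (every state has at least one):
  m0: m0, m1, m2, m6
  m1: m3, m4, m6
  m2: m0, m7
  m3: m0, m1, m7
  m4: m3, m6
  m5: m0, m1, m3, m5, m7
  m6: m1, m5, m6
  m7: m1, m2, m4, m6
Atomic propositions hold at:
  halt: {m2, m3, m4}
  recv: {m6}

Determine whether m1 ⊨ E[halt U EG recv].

No

EG recv: greatest fixpoint, start Z0 = {m6}, keep only states in Sat with some successor in Z. Already a fixed point.
Sat(EG recv) = {m6}
E[halt U EG recv]: least fixpoint, start Z0 = Sat(EG recv) = {m6}, add states in Sat(halt) with some successor in Z. Z1 = {m4, m6}; fixed.
Sat(E[halt U EG recv]) = {m4, m6}
m1 ∉ Sat(E[halt U EG recv]) = {m4, m6}, so the formula does not hold at m1.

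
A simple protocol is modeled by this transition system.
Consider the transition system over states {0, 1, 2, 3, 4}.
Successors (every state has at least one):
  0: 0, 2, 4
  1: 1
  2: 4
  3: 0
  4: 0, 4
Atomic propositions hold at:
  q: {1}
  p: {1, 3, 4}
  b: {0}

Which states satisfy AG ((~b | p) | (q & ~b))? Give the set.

{1}

Sat(~b) = {1, 2, 3, 4}
Sat(~b | p) = {1, 2, 3, 4}
Sat(q & ~b) = {1}
Sat((~b | p) | (q & ~b)) = {1, 2, 3, 4}
AG ((~b | p) | (q & ~b)): greatest fixpoint, start Z0 = {1, 2, 3, 4}, keep only states in Sat with every successor in Z. Z1 = {1, 2}; Z2 = {1}; fixed.
Sat(AG ((~b | p) | (q & ~b))) = {1}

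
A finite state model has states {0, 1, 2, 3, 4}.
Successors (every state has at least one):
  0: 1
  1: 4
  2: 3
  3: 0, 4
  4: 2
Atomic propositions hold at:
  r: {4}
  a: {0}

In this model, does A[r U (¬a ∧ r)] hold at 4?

Sat(¬a) = {1, 2, 3, 4}
Sat(¬a ∧ r) = {4}
A[r U (¬a ∧ r)]: least fixpoint, start Z0 = Sat((¬a ∧ r)) = {4}, add states in Sat(r) with every successor in Z. Already a fixed point.
Sat(A[r U (¬a ∧ r)]) = {4}
4 ∈ Sat(A[r U (¬a ∧ r)]) = {4}, so the formula holds at 4.

Yes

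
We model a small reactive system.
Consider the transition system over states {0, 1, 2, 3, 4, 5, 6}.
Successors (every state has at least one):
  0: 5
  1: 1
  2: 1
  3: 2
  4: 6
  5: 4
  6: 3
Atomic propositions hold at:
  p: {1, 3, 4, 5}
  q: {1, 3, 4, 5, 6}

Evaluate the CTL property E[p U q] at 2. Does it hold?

No

E[p U q]: least fixpoint, start Z0 = Sat(q) = {1, 3, 4, 5, 6}, add states in Sat(p) with some successor in Z. Already a fixed point.
Sat(E[p U q]) = {1, 3, 4, 5, 6}
2 ∉ Sat(E[p U q]) = {1, 3, 4, 5, 6}, so the formula does not hold at 2.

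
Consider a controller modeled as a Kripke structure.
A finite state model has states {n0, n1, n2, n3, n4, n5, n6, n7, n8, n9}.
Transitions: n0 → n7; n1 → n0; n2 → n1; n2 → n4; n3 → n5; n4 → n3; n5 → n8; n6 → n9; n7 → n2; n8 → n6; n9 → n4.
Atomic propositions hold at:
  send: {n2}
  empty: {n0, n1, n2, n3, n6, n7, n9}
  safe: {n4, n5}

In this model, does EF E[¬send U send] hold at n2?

Sat(¬send) = {n0, n1, n3, n4, n5, n6, n7, n8, n9}
E[¬send U send]: least fixpoint, start Z0 = Sat(send) = {n2}, add states in Sat(¬send) with some successor in Z. Z1 = {n2, n7}; Z2 = {n0, n2, n7}; Z3 = {n0, n1, n2, n7}; fixed.
Sat(E[¬send U send]) = {n0, n1, n2, n7}
EF E[¬send U send]: least fixpoint, start Z0 = {n0, n1, n2, n7}, add states with some successor in Z. Already a fixed point.
Sat(EF E[¬send U send]) = {n0, n1, n2, n7}
n2 ∈ Sat(EF E[¬send U send]) = {n0, n1, n2, n7}, so the formula holds at n2.

Yes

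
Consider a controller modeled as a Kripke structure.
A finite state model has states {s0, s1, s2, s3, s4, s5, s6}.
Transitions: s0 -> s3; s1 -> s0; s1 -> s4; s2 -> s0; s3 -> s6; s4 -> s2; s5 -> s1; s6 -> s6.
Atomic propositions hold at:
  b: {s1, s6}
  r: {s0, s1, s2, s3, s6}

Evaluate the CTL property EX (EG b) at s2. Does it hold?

EG b: greatest fixpoint, start Z0 = {s1, s6}, keep only states in Sat with some successor in Z. Z1 = {s6}; fixed.
Sat(EG b) = {s6}
Sat(EX (EG b)) = {s : some successor in {s6}} = {s3, s6}
s2 ∉ Sat(EX (EG b)) = {s3, s6}, so the formula does not hold at s2.

No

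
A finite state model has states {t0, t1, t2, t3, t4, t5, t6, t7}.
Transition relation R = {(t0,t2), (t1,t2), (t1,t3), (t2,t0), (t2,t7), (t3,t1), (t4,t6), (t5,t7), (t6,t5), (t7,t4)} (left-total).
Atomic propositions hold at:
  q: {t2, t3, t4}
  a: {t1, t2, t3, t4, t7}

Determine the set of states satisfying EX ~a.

{t2, t4, t6}

Sat(~a) = {t0, t5, t6}
Sat(EX ~a) = {s : some successor in {t0, t5, t6}} = {t2, t4, t6}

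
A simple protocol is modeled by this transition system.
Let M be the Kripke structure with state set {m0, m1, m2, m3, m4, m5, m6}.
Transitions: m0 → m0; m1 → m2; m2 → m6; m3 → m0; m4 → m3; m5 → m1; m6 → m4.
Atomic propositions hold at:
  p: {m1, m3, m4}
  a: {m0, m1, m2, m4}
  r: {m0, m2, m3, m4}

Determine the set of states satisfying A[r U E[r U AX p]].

Sat(AX p) = {s : every successor in {m1, m3, m4}} = {m4, m5, m6}
E[r U AX p]: least fixpoint, start Z0 = Sat(AX p) = {m4, m5, m6}, add states in Sat(r) with some successor in Z. Z1 = {m2, m4, m5, m6}; fixed.
Sat(E[r U AX p]) = {m2, m4, m5, m6}
A[r U E[r U AX p]]: least fixpoint, start Z0 = Sat(E[r U AX p]) = {m2, m4, m5, m6}, add states in Sat(r) with every successor in Z. Already a fixed point.
Sat(A[r U E[r U AX p]]) = {m2, m4, m5, m6}

{m2, m4, m5, m6}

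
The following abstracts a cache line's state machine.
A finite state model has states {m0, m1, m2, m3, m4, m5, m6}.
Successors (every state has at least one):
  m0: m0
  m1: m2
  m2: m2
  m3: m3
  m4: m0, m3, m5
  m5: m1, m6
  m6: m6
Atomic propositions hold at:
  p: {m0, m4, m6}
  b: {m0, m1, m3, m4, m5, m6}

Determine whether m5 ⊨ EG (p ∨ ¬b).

No

Sat(¬b) = {m2}
Sat(p ∨ ¬b) = {m0, m2, m4, m6}
EG (p ∨ ¬b): greatest fixpoint, start Z0 = {m0, m2, m4, m6}, keep only states in Sat with some successor in Z. Already a fixed point.
Sat(EG (p ∨ ¬b)) = {m0, m2, m4, m6}
m5 ∉ Sat(EG (p ∨ ¬b)) = {m0, m2, m4, m6}, so the formula does not hold at m5.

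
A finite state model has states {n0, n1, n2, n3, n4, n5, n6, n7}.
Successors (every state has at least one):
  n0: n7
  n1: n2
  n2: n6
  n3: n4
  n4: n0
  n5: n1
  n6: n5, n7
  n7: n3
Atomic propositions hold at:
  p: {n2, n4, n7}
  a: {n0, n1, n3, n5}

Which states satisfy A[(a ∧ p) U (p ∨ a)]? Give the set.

{n0, n1, n2, n3, n4, n5, n7}

Sat(a ∧ p) = ∅
Sat(p ∨ a) = {n0, n1, n2, n3, n4, n5, n7}
A[(a ∧ p) U (p ∨ a)]: least fixpoint, start Z0 = Sat((p ∨ a)) = {n0, n1, n2, n3, n4, n5, n7}, add states in Sat(a ∧ p) with every successor in Z. Already a fixed point.
Sat(A[(a ∧ p) U (p ∨ a)]) = {n0, n1, n2, n3, n4, n5, n7}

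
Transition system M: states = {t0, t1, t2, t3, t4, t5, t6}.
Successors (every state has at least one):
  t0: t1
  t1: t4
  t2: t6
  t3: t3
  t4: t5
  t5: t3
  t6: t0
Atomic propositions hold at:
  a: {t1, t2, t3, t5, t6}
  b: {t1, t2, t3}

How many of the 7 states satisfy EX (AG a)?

AG a: greatest fixpoint, start Z0 = {t1, t2, t3, t5, t6}, keep only states in Sat with every successor in Z. Z1 = {t2, t3, t5}; Z2 = {t3, t5}; fixed.
Sat(AG a) = {t3, t5}
Sat(EX (AG a)) = {s : some successor in {t3, t5}} = {t3, t4, t5}
|Sat(EX (AG a))| = |{t3, t4, t5}| = 3.

3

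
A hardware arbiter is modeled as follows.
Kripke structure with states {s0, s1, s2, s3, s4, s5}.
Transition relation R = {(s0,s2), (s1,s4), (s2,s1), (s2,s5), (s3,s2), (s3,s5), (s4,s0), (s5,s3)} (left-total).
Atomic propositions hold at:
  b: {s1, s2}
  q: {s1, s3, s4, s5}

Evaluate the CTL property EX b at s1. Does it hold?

Sat(EX b) = {s : some successor in {s1, s2}} = {s0, s2, s3}
s1 ∉ Sat(EX b) = {s0, s2, s3}, so the formula does not hold at s1.

No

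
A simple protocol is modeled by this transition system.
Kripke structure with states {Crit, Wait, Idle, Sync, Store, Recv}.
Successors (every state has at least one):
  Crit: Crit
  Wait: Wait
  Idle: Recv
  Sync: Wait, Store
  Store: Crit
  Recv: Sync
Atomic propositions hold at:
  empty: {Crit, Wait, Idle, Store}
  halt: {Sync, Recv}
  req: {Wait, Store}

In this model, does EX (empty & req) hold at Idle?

No

Sat(empty & req) = {Wait, Store}
Sat(EX (empty & req)) = {s : some successor in {Wait, Store}} = {Wait, Sync}
Idle ∉ Sat(EX (empty & req)) = {Wait, Sync}, so the formula does not hold at Idle.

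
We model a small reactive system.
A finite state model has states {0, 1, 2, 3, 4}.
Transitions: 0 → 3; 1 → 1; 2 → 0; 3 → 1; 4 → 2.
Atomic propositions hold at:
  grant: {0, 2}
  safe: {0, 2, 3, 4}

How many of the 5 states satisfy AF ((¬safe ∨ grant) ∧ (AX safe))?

Sat(¬safe) = {1}
Sat(¬safe ∨ grant) = {0, 1, 2}
Sat(AX safe) = {s : every successor in {0, 2, 3, 4}} = {0, 2, 4}
Sat((¬safe ∨ grant) ∧ (AX safe)) = {0, 2}
AF ((¬safe ∨ grant) ∧ (AX safe)): least fixpoint, start Z0 = {0, 2}, add states with every successor in Z. Z1 = {0, 2, 4}; fixed.
Sat(AF ((¬safe ∨ grant) ∧ (AX safe))) = {0, 2, 4}
|Sat(AF ((¬safe ∨ grant) ∧ (AX safe)))| = |{0, 2, 4}| = 3.

3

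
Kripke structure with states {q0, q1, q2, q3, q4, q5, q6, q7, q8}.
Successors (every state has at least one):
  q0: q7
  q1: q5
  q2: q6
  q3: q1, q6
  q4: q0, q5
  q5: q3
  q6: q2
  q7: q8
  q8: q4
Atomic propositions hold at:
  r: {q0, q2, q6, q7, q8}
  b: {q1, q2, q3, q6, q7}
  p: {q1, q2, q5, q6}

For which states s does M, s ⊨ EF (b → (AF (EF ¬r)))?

{q0, q1, q3, q4, q5, q7, q8}

Sat(¬r) = {q1, q3, q4, q5}
EF ¬r: least fixpoint, start Z0 = {q1, q3, q4, q5}, add states with some successor in Z. Z1 = {q1, q3, q4, q5, q8}; Z2 = {q1, q3, q4, q5, q7, q8}; Z3 = {q0, q1, q3, q4, q5, q7, q8}; fixed.
Sat(EF ¬r) = {q0, q1, q3, q4, q5, q7, q8}
AF (EF ¬r): least fixpoint, start Z0 = {q0, q1, q3, q4, q5, q7, q8}, add states with every successor in Z. Already a fixed point.
Sat(AF (EF ¬r)) = {q0, q1, q3, q4, q5, q7, q8}
Sat(b → (AF (EF ¬r))) = {q0, q1, q3, q4, q5, q7, q8}
EF (b → (AF (EF ¬r))): least fixpoint, start Z0 = {q0, q1, q3, q4, q5, q7, q8}, add states with some successor in Z. Already a fixed point.
Sat(EF (b → (AF (EF ¬r)))) = {q0, q1, q3, q4, q5, q7, q8}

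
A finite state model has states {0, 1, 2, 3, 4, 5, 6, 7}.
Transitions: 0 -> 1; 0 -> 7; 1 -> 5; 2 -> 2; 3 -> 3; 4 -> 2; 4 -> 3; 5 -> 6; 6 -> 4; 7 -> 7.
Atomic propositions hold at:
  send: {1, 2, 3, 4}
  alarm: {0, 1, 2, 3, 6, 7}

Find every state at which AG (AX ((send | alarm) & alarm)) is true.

{2, 3, 4, 7}

Sat(send | alarm) = {0, 1, 2, 3, 4, 6, 7}
Sat((send | alarm) & alarm) = {0, 1, 2, 3, 6, 7}
Sat(AX ((send | alarm) & alarm)) = {s : every successor in {0, 1, 2, 3, 6, 7}} = {0, 2, 3, 4, 5, 7}
AG (AX ((send | alarm) & alarm)): greatest fixpoint, start Z0 = {0, 2, 3, 4, 5, 7}, keep only states in Sat with every successor in Z. Z1 = {2, 3, 4, 7}; fixed.
Sat(AG (AX ((send | alarm) & alarm))) = {2, 3, 4, 7}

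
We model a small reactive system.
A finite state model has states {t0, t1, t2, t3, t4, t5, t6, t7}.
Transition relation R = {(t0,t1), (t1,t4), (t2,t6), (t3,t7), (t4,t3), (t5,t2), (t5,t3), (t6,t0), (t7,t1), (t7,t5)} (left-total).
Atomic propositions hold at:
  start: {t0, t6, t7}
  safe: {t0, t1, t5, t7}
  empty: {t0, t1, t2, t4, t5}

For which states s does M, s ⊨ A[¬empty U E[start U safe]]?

Sat(¬empty) = {t3, t6, t7}
E[start U safe]: least fixpoint, start Z0 = Sat(safe) = {t0, t1, t5, t7}, add states in Sat(start) with some successor in Z. Z1 = {t0, t1, t5, t6, t7}; fixed.
Sat(E[start U safe]) = {t0, t1, t5, t6, t7}
A[¬empty U E[start U safe]]: least fixpoint, start Z0 = Sat(E[start U safe]) = {t0, t1, t5, t6, t7}, add states in Sat(¬empty) with every successor in Z. Z1 = {t0, t1, t3, t5, t6, t7}; fixed.
Sat(A[¬empty U E[start U safe]]) = {t0, t1, t3, t5, t6, t7}

{t0, t1, t3, t5, t6, t7}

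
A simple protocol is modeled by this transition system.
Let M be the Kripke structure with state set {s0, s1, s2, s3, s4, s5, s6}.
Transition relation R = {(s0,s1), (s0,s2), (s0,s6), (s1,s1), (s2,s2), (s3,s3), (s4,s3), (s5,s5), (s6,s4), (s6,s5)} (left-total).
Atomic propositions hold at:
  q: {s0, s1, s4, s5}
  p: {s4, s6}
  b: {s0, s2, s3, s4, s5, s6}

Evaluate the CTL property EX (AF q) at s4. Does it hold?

AF q: least fixpoint, start Z0 = {s0, s1, s4, s5}, add states with every successor in Z. Z1 = {s0, s1, s4, s5, s6}; fixed.
Sat(AF q) = {s0, s1, s4, s5, s6}
Sat(EX (AF q)) = {s : some successor in {s0, s1, s4, s5, s6}} = {s0, s1, s5, s6}
s4 ∉ Sat(EX (AF q)) = {s0, s1, s5, s6}, so the formula does not hold at s4.

No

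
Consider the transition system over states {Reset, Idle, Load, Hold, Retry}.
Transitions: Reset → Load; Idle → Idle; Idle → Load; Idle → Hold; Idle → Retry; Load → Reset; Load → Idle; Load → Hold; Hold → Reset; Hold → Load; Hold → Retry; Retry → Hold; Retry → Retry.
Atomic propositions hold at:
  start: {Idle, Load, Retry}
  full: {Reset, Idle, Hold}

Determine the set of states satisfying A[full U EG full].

EG full: greatest fixpoint, start Z0 = {Reset, Idle, Hold}, keep only states in Sat with some successor in Z. Z1 = {Idle, Hold}; Z2 = {Idle}; fixed.
Sat(EG full) = {Idle}
A[full U EG full]: least fixpoint, start Z0 = Sat(EG full) = {Idle}, add states in Sat(full) with every successor in Z. Already a fixed point.
Sat(A[full U EG full]) = {Idle}

{Idle}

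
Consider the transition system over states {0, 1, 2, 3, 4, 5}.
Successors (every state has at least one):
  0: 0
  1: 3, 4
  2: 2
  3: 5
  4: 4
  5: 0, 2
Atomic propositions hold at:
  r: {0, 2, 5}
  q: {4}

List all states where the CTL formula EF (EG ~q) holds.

Sat(~q) = {0, 1, 2, 3, 5}
EG ~q: greatest fixpoint, start Z0 = {0, 1, 2, 3, 5}, keep only states in Sat with some successor in Z. Already a fixed point.
Sat(EG ~q) = {0, 1, 2, 3, 5}
EF (EG ~q): least fixpoint, start Z0 = {0, 1, 2, 3, 5}, add states with some successor in Z. Already a fixed point.
Sat(EF (EG ~q)) = {0, 1, 2, 3, 5}

{0, 1, 2, 3, 5}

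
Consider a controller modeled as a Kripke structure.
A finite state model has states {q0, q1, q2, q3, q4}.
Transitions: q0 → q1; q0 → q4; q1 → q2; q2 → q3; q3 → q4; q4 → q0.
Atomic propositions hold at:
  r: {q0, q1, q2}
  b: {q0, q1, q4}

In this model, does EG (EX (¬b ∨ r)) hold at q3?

Sat(¬b) = {q2, q3}
Sat(¬b ∨ r) = {q0, q1, q2, q3}
Sat(EX (¬b ∨ r)) = {s : some successor in {q0, q1, q2, q3}} = {q0, q1, q2, q4}
EG (EX (¬b ∨ r)): greatest fixpoint, start Z0 = {q0, q1, q2, q4}, keep only states in Sat with some successor in Z. Z1 = {q0, q1, q4}; Z2 = {q0, q4}; fixed.
Sat(EG (EX (¬b ∨ r))) = {q0, q4}
q3 ∉ Sat(EG (EX (¬b ∨ r))) = {q0, q4}, so the formula does not hold at q3.

No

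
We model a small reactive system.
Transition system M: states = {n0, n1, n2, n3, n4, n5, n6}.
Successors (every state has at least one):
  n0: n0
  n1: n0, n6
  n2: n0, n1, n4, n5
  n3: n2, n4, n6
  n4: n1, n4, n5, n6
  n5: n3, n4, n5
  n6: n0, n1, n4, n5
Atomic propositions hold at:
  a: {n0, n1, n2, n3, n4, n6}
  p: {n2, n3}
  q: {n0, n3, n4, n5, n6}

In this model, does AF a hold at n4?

AF a: least fixpoint, start Z0 = {n0, n1, n2, n3, n4, n6}, add states with every successor in Z. Already a fixed point.
Sat(AF a) = {n0, n1, n2, n3, n4, n6}
n4 ∈ Sat(AF a) = {n0, n1, n2, n3, n4, n6}, so the formula holds at n4.

Yes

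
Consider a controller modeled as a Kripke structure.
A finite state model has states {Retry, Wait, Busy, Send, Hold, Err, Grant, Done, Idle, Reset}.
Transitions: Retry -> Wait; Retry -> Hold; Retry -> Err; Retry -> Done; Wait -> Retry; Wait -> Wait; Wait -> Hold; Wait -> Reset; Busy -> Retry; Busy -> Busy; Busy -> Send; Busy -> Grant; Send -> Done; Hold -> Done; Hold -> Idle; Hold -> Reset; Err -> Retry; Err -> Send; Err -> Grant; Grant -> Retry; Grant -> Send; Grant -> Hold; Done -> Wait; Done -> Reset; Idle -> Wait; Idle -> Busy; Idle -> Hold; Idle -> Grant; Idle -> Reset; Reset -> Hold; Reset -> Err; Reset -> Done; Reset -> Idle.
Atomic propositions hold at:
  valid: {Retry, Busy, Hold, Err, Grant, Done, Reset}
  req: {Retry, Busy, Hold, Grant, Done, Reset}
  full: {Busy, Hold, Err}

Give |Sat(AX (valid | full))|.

Sat(valid | full) = {Retry, Busy, Hold, Err, Grant, Done, Reset}
Sat(AX (valid | full)) = {s : every successor in {Retry, Busy, Hold, Err, Grant, Done, Reset}} = {Send}
|Sat(AX (valid | full))| = |{Send}| = 1.

1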